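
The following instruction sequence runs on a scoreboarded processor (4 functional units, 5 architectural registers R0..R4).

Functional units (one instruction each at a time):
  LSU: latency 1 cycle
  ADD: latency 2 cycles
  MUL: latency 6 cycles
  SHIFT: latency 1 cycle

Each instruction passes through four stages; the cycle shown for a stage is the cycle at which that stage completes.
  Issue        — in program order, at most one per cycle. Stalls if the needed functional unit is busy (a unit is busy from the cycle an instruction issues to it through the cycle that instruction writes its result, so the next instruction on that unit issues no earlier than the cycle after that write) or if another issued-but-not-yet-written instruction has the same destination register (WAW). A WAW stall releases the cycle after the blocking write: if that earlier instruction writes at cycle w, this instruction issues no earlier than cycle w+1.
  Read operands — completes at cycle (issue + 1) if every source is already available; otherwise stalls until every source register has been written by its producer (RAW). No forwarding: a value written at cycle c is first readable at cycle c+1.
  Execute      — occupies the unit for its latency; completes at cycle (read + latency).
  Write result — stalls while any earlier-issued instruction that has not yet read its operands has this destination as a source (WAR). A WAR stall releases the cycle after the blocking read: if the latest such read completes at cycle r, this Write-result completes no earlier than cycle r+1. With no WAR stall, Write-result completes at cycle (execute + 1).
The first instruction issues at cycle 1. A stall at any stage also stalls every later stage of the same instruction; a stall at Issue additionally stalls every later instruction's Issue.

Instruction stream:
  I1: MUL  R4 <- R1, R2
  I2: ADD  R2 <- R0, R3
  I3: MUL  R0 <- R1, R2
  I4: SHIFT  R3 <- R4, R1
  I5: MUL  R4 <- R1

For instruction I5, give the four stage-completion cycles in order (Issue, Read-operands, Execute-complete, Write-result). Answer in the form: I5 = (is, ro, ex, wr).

I5 = (19, 20, 26, 27)

t=1  I1→MUL
t=2  I1 RO, I2→ADD
t=3  I2 RO
t=5  I2 EX
t=6  I2 WR R2
t=8  I1 EX
t=9  I1 WR R4
t=10  I3→MUL
t=11  I3 RO, I4→SHIFT
t=12  I4 RO
t=13  I4 EX
t=14  I4 WR R3
t=17  I3 EX
t=18  I3 WR R0
t=19  I5→MUL
t=20  I5 RO
t=26  I5 EX
t=27  I5 WR R4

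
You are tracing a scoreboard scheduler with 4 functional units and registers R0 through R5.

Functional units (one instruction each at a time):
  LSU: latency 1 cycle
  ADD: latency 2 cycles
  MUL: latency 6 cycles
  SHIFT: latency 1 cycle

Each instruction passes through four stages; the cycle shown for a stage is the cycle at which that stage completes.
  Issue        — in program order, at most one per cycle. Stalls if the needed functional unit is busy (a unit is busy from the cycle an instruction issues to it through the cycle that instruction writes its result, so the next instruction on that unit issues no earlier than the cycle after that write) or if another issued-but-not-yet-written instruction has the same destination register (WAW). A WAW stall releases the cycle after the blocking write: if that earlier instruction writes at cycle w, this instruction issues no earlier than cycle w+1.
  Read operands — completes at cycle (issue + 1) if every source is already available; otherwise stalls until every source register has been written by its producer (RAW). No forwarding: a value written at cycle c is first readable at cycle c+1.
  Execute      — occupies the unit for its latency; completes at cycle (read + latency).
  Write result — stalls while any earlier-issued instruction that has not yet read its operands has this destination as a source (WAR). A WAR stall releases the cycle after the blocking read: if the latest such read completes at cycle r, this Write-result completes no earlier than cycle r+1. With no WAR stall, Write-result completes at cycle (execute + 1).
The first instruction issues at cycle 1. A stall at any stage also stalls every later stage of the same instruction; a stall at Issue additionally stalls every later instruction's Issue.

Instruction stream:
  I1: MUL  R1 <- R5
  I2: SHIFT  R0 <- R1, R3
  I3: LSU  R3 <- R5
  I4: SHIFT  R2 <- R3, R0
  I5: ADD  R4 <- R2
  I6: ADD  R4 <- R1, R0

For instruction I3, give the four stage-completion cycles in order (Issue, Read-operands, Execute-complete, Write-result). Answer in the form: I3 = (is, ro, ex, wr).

I3 = (3, 4, 5, 11)

  I1 | 1 | 2 | 8 | 9
  I2 | 2 | 10 | 11 | 12   RAW R1: wait I1 write@9
  I3 | 3 | 4 | 5 | 11   WAR R3: wait I2 read@10
  I4 | 13 | 14 | 15 | 16   struct: SHIFT busy until I2 writes@12
  I5 | 14 | 17 | 19 | 20   RAW R2: wait I4 write@16
  I6 | 21 | 22 | 24 | 25   struct: ADD busy until I5 writes@20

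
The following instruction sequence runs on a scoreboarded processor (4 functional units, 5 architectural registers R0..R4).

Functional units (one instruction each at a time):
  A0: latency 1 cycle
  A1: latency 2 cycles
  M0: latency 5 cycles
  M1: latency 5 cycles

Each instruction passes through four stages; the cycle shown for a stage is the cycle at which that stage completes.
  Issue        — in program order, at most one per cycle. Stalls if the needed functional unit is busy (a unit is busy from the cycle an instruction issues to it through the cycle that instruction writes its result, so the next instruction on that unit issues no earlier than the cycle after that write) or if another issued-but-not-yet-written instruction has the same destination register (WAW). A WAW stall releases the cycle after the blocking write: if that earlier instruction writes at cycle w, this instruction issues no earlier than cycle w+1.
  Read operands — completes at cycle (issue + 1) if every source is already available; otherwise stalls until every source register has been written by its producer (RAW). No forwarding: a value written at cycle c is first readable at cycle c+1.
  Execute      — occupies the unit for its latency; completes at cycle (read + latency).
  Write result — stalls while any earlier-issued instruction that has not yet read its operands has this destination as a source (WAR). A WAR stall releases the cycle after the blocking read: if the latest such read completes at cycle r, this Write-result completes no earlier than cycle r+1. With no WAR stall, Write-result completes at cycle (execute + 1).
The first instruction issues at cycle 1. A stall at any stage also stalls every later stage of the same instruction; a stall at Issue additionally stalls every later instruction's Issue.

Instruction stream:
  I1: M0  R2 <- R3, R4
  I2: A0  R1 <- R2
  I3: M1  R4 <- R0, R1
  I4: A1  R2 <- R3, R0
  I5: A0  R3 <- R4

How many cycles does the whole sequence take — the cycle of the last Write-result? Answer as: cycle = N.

cycle = 21

cycle 1: I1 issues→M0
cycle 2: I1 reads · I2 issues→A0
cycle 3: I3 issues→M1
cycle 7: I1 exec-done
cycle 8: I1 writes R2
cycle 9: I2 reads · I4 issues→A1
cycle 10: I2 exec-done · I4 reads
cycle 11: I2 writes R1
cycle 12: I3 reads · I4 exec-done · I5 issues→A0
cycle 13: I4 writes R2
cycle 17: I3 exec-done
cycle 18: I3 writes R4
cycle 19: I5 reads
cycle 20: I5 exec-done
cycle 21: I5 writes R3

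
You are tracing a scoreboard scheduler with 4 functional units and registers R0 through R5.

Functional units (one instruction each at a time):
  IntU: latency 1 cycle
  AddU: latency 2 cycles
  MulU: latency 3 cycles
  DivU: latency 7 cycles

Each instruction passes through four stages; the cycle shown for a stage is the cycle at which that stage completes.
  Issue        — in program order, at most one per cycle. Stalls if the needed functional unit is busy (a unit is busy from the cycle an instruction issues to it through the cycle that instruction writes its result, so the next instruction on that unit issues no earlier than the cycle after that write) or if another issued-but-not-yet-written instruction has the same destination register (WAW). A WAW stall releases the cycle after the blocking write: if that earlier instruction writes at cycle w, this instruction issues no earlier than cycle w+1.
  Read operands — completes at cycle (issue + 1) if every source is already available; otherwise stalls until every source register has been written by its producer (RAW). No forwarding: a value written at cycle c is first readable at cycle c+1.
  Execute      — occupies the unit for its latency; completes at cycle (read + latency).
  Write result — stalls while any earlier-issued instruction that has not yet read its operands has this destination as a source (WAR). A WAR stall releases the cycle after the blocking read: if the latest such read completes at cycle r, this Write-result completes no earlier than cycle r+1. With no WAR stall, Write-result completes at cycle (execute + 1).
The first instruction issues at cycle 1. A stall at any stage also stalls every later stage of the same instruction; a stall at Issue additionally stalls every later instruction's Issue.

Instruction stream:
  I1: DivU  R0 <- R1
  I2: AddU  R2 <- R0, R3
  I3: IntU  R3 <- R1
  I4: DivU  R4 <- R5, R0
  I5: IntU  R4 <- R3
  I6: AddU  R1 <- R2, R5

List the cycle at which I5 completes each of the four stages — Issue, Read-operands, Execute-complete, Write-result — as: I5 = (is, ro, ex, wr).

I5 = (21, 22, 23, 24)

1) issue 1, read 2, done 9, write 10
2) issue 2, read 11, done 13, write 14  <RAW R0: wait I1 write@10>
3) issue 3, read 4, done 5, write 12  <WAR R3: wait I2 read@11>
4) issue 11, read 12, done 19, write 20  <struct: DivU busy until I1 writes@10>
5) issue 21, read 22, done 23, write 24  <WAW R4: wait I4 write@20>
6) issue 22, read 23, done 25, write 26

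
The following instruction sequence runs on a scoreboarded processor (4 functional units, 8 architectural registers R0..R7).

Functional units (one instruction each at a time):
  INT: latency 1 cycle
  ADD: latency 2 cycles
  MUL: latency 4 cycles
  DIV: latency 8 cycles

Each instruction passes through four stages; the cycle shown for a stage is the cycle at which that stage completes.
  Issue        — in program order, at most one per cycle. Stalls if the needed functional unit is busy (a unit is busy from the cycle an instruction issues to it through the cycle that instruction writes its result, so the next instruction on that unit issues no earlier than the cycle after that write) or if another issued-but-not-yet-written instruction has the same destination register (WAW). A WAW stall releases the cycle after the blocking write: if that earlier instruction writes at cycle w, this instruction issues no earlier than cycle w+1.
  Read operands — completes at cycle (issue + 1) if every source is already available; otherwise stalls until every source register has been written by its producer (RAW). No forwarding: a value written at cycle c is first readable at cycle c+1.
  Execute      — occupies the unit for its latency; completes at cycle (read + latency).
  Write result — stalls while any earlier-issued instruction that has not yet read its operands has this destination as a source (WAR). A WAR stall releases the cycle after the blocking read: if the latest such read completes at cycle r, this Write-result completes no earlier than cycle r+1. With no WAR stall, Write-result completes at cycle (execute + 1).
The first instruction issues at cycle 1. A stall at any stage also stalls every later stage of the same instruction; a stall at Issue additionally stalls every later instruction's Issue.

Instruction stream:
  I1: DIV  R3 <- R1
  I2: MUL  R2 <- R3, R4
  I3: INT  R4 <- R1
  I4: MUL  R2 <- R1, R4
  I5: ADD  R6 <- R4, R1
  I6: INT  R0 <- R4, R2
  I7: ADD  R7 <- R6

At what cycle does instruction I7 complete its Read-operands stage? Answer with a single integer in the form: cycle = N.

1) issue 1, read 2, done 10, write 11
2) issue 2, read 12, done 16, write 17  <RAW R3: wait I1 write@11>
3) issue 3, read 4, done 5, write 13  <WAR R4: wait I2 read@12>
4) issue 18, read 19, done 23, write 24  <struct: MUL busy until I2 writes@17>
5) issue 19, read 20, done 22, write 23
6) issue 20, read 25, done 26, write 27  <RAW R2: wait I4 write@24>
7) issue 24, read 25, done 27, write 28  <struct: ADD busy until I5 writes@23>

cycle = 25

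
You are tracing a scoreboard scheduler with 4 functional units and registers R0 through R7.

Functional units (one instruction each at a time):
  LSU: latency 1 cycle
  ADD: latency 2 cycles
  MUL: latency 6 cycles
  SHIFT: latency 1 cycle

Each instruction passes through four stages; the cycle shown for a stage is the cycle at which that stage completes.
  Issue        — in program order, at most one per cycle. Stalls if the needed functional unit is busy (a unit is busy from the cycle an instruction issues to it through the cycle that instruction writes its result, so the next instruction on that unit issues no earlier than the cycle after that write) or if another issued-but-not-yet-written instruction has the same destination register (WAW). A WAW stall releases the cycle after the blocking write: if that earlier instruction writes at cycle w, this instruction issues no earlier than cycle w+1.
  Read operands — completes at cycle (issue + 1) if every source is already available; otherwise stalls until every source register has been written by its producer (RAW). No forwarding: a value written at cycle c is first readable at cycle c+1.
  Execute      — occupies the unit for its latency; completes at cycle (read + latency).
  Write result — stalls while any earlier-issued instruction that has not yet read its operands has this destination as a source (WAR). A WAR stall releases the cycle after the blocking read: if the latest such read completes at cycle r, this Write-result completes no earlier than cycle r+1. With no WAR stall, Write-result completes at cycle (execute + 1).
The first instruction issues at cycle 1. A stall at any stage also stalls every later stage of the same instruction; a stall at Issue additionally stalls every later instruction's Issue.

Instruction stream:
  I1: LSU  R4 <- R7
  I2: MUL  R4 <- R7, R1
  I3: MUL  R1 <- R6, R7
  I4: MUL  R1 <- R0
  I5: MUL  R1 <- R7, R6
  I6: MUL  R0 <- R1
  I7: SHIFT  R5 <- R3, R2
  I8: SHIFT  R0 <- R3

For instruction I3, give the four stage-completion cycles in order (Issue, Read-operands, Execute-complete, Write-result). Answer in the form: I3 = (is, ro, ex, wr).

I1 -> (1, 2, 3, 4)
I2 -> (5, 6, 12, 13)  // WAW R4: wait I1 write@4
I3 -> (14, 15, 21, 22)  // struct: MUL busy until I2 writes@13
I4 -> (23, 24, 30, 31)  // struct: MUL busy until I3 writes@22
I5 -> (32, 33, 39, 40)  // struct: MUL busy until I4 writes@31
I6 -> (41, 42, 48, 49)  // struct: MUL busy until I5 writes@40
I7 -> (42, 43, 44, 45)
I8 -> (50, 51, 52, 53)  // WAW R0: wait I6 write@49

I3 = (14, 15, 21, 22)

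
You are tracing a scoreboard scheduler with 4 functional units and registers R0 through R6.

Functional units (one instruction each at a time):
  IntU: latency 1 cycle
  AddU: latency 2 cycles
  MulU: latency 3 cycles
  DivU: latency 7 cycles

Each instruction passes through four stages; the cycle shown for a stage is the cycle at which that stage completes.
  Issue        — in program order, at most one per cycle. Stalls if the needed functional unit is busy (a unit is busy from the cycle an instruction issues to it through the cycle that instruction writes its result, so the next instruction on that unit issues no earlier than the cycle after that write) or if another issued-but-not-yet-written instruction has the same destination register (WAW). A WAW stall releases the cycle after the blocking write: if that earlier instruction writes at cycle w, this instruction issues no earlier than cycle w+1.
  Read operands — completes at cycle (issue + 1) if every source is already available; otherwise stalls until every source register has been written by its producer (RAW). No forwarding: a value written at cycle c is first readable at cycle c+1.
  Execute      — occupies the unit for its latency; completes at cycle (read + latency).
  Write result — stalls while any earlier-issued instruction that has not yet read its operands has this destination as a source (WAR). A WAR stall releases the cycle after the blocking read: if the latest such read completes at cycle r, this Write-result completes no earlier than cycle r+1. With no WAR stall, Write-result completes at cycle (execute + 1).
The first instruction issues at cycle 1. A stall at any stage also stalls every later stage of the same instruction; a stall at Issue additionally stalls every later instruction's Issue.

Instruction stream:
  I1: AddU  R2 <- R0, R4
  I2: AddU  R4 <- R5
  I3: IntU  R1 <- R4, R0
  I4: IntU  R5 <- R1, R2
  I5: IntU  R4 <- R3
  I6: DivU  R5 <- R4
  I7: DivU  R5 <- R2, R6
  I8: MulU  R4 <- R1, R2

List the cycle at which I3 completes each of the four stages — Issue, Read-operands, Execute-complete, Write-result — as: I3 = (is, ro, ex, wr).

I3 = (7, 11, 12, 13)

[1] I1 dispatched to AddU
[2] I1 operands ready
[4] I1 complete
[5] R2←I1
[6] I2 dispatched to AddU
[7] I2 operands ready · I3 dispatched to IntU
[9] I2 complete
[10] R4←I2
[11] I3 operands ready
[12] I3 complete
[13] R1←I3
[14] I4 dispatched to IntU
[15] I4 operands ready
[16] I4 complete
[17] R5←I4
[18] I5 dispatched to IntU
[19] I5 operands ready · I6 dispatched to DivU
[20] I5 complete
[21] R4←I5
[22] I6 operands ready
[29] I6 complete
[30] R5←I6
[31] I7 dispatched to DivU
[32] I7 operands ready · I8 dispatched to MulU
[33] I8 operands ready
[36] I8 complete
[37] R4←I8
[39] I7 complete
[40] R5←I7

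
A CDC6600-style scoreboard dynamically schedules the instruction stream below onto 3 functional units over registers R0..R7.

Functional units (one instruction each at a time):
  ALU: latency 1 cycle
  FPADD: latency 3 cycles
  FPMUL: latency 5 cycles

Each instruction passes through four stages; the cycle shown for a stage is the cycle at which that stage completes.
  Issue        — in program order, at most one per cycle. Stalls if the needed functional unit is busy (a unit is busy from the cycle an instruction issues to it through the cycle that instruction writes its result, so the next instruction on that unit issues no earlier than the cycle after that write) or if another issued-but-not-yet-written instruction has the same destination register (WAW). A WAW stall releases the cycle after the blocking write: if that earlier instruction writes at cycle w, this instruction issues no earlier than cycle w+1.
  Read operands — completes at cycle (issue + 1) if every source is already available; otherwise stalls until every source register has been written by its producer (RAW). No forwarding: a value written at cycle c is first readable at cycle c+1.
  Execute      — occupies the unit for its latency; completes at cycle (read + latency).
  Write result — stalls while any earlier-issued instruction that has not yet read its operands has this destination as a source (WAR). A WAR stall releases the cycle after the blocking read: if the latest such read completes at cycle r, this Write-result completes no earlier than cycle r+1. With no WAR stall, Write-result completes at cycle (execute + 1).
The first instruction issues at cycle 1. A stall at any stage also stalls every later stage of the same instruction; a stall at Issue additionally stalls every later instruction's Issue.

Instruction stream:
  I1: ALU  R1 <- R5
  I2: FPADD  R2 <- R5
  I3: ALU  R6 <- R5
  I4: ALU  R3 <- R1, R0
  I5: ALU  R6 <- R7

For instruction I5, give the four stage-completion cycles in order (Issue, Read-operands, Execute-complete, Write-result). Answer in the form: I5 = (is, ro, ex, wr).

  I1 | 1 | 2 | 3 | 4
  I2 | 2 | 3 | 6 | 7
  I3 | 5 | 6 | 7 | 8   struct: ALU busy until I1 writes@4
  I4 | 9 | 10 | 11 | 12   struct: ALU busy until I3 writes@8
  I5 | 13 | 14 | 15 | 16   struct: ALU busy until I4 writes@12

I5 = (13, 14, 15, 16)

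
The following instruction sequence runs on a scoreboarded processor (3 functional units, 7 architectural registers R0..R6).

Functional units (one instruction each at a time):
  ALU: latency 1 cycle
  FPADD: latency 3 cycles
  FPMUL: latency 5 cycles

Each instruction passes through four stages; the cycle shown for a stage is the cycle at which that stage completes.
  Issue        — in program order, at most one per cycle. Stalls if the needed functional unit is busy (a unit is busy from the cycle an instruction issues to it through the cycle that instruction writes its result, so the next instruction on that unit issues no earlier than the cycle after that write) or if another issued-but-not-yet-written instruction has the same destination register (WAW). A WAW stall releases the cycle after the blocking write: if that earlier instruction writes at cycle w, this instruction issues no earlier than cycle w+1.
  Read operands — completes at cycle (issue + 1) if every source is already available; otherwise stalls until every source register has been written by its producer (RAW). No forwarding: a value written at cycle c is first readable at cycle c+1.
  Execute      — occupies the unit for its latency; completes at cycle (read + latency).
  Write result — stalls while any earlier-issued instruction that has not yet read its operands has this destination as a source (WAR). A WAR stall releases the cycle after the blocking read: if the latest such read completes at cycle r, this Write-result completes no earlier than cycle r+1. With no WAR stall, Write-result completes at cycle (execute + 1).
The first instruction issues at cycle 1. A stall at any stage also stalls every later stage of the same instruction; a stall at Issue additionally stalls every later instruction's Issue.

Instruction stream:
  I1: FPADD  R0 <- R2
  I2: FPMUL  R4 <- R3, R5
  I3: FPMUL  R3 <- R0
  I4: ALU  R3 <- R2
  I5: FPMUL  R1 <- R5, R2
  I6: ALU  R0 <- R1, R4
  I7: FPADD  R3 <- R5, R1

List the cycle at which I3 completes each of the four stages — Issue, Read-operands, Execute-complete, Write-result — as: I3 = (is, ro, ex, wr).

I3 = (10, 11, 16, 17)

[I1] 1/2/5/6
[I2] 2/3/8/9
[I3] 10/11/16/17  (struct: FPMUL busy until I2 writes@9)
[I4] 18/19/20/21  (WAW R3: wait I3 write@17)
[I5] 19/20/25/26
[I6] 22/27/28/29  (struct: ALU busy until I4 writes@21; RAW R1: wait I5 write@26)
[I7] 23/27/30/31  (RAW R1: wait I5 write@26)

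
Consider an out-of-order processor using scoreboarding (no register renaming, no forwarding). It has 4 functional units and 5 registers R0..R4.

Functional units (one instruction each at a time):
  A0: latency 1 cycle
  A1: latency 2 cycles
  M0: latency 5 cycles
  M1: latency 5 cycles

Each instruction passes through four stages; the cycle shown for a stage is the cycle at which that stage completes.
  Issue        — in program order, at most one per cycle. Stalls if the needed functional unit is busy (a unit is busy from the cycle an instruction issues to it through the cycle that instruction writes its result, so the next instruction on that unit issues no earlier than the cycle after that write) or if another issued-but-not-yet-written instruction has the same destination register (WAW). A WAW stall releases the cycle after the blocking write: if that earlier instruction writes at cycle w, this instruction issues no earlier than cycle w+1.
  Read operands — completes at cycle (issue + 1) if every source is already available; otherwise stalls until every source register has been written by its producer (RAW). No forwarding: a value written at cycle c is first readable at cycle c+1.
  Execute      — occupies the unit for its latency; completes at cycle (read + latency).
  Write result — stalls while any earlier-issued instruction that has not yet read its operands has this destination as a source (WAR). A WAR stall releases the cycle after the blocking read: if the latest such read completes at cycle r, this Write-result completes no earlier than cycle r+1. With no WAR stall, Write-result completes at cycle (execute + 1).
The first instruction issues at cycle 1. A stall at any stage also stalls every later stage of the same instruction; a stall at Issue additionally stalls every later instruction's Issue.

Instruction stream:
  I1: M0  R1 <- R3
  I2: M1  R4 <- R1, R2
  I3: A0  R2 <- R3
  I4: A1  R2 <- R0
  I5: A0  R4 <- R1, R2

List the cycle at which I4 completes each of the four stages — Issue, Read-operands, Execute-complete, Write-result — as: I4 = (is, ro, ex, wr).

I4 = (11, 12, 14, 15)

c1: issue I1 (M0)
c2: I1 read-ops, issue I2 (M1)
c3: issue I3 (A0)
c4: I3 read-ops
c5: I3 finished on A0
c7: I1 finished on M0
c8: I1→R1
c9: I2 read-ops
c10: I3→R2
c11: issue I4 (A1)
c12: I4 read-ops
c14: I2 finished on M1, I4 finished on A1
c15: I2→R4, I4→R2
c16: issue I5 (A0)
c17: I5 read-ops
c18: I5 finished on A0
c19: I5→R4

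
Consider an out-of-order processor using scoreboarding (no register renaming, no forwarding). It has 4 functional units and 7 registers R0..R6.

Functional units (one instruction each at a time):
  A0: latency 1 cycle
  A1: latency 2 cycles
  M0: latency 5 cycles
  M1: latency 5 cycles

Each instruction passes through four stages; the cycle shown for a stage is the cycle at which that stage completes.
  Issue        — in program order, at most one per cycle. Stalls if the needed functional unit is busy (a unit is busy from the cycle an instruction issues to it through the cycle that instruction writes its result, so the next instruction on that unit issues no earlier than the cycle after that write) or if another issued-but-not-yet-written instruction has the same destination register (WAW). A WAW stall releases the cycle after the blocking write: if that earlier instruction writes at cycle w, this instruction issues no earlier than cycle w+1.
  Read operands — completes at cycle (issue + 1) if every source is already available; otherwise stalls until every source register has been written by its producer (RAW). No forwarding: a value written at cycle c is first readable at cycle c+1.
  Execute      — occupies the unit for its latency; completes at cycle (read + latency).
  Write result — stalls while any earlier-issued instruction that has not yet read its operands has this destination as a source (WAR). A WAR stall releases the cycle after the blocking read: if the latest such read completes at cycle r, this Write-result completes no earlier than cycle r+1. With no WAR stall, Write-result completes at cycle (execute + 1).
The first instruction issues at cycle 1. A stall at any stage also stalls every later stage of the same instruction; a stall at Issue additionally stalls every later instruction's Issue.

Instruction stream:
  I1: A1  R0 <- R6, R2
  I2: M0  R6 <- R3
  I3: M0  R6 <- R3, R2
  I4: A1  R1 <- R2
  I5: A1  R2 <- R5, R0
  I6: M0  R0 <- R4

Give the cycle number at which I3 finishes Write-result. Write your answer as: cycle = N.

cycle = 17

t=1  I1 issues→A1
t=2  I1 reads | I2 issues→M0
t=3  I2 reads
t=4  I1 exec-done
t=5  I1 writes R0
t=8  I2 exec-done
t=9  I2 writes R6
t=10  I3 issues→M0
t=11  I3 reads | I4 issues→A1
t=12  I4 reads
t=14  I4 exec-done
t=15  I4 writes R1
t=16  I3 exec-done | I5 issues→A1
t=17  I3 writes R6 | I5 reads
t=18  I6 issues→M0
t=19  I5 exec-done | I6 reads
t=20  I5 writes R2
t=24  I6 exec-done
t=25  I6 writes R0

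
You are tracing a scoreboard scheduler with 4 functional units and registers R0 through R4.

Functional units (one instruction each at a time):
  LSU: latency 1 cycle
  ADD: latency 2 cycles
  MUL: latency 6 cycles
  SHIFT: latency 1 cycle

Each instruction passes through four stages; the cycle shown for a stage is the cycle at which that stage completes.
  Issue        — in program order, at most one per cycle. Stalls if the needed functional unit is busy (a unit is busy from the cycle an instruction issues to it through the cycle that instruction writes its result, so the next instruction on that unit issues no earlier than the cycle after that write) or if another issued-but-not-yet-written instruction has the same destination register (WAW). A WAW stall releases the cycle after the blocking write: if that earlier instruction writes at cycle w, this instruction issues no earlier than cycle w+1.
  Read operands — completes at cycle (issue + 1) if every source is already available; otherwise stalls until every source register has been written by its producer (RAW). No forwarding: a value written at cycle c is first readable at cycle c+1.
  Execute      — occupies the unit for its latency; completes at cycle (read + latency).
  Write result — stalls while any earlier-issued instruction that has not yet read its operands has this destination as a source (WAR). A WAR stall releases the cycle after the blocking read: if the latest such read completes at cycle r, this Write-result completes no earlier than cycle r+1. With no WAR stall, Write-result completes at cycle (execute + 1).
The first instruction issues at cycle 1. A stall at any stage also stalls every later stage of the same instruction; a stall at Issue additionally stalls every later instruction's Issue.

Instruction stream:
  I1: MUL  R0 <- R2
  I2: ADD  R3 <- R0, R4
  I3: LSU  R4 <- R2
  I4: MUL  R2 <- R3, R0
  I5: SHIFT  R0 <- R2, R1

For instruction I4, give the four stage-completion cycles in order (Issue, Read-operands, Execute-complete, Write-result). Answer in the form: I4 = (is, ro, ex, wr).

1) issue 1, read 2, done 8, write 9
2) issue 2, read 10, done 12, write 13  <RAW R0: wait I1 write@9>
3) issue 3, read 4, done 5, write 11  <WAR R4: wait I2 read@10>
4) issue 10, read 14, done 20, write 21  <struct: MUL busy until I1 writes@9 / RAW R3: wait I2 write@13>
5) issue 11, read 22, done 23, write 24  <RAW R2: wait I4 write@21>

I4 = (10, 14, 20, 21)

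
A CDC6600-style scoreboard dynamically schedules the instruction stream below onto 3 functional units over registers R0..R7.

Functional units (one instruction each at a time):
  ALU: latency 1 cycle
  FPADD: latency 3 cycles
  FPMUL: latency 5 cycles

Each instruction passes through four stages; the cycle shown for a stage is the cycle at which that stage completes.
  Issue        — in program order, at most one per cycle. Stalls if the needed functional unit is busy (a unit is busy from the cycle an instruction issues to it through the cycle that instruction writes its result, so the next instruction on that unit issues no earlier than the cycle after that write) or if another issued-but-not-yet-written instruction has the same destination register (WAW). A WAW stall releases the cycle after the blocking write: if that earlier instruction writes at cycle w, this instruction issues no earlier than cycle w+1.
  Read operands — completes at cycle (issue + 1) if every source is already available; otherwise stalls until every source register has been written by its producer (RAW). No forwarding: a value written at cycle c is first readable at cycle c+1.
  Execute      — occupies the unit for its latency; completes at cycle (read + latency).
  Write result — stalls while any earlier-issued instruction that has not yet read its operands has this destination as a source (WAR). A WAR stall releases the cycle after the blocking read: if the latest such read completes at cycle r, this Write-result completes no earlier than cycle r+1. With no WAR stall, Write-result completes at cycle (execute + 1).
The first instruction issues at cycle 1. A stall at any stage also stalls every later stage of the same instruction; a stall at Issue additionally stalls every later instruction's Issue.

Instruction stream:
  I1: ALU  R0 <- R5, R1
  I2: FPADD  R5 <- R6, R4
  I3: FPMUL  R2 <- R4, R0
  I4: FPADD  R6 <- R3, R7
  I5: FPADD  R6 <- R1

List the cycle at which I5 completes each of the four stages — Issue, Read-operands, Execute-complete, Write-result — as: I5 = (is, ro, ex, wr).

I1: IS=1 RO=2 EX=3 WR=4
I2: IS=2 RO=3 EX=6 WR=7
I3: IS=3 RO=5 EX=10 WR=11  [RAW R0: wait I1 write@4]
I4: IS=8 RO=9 EX=12 WR=13  [struct: FPADD busy until I2 writes@7]
I5: IS=14 RO=15 EX=18 WR=19  [struct: FPADD busy until I4 writes@13]

I5 = (14, 15, 18, 19)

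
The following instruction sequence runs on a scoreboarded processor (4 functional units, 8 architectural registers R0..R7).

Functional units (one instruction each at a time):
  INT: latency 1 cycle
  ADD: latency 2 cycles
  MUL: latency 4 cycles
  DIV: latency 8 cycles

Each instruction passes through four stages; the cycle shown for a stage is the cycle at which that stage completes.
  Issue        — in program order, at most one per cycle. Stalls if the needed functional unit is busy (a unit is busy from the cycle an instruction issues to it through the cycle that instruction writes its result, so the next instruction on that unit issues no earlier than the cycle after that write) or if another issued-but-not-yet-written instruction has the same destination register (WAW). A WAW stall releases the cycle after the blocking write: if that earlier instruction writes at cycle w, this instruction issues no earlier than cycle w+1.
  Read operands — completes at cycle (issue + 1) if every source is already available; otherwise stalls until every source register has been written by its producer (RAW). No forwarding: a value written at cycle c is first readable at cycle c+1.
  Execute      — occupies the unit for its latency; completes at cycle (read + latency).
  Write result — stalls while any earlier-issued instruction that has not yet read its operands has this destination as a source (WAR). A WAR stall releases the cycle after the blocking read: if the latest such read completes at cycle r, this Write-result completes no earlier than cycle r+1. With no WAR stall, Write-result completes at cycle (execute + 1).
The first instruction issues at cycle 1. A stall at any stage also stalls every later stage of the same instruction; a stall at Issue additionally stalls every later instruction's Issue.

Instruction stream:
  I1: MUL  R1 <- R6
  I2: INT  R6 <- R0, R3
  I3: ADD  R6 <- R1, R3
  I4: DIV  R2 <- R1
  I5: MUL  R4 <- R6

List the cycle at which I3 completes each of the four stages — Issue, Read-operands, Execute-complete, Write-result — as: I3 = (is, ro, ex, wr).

[1] I1 dispatched to MUL
[2] I1 operands ready, I2 dispatched to INT
[3] I2 operands ready
[4] I2 complete
[5] R6←I2
[6] I1 complete, I3 dispatched to ADD
[7] R1←I1, I4 dispatched to DIV
[8] I3 operands ready, I4 operands ready, I5 dispatched to MUL
[10] I3 complete
[11] R6←I3
[12] I5 operands ready
[16] I4 complete, I5 complete
[17] R2←I4, R4←I5

I3 = (6, 8, 10, 11)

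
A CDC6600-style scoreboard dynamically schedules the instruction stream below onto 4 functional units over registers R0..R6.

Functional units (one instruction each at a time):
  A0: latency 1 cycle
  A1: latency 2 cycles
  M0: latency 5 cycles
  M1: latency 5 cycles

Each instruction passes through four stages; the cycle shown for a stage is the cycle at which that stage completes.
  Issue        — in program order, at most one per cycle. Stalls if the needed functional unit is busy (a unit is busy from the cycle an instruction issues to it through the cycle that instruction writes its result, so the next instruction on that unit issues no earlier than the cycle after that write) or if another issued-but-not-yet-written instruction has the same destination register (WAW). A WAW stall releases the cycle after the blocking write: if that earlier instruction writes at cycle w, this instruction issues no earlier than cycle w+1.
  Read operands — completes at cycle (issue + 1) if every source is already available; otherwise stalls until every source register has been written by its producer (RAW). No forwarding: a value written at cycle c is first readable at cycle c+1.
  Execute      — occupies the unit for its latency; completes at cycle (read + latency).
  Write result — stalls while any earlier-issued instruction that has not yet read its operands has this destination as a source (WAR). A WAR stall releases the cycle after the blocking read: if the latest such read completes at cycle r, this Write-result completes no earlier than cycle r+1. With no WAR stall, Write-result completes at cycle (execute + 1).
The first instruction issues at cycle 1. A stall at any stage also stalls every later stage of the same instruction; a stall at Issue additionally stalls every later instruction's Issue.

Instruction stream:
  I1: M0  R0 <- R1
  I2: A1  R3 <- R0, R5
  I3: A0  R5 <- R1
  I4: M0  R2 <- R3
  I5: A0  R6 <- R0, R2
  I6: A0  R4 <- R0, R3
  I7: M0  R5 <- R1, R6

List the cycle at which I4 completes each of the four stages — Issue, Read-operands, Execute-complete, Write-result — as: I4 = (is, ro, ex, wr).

  I1 | 1 | 2 | 7 | 8
  I2 | 2 | 9 | 11 | 12   RAW R0: wait I1 write@8
  I3 | 3 | 4 | 5 | 10   WAR R5: wait I2 read@9
  I4 | 9 | 13 | 18 | 19   struct: M0 busy until I1 writes@8 · RAW R3: wait I2 write@12
  I5 | 11 | 20 | 21 | 22   struct: A0 busy until I3 writes@10 · RAW R2: wait I4 write@19
  I6 | 23 | 24 | 25 | 26   struct: A0 busy until I5 writes@22
  I7 | 24 | 25 | 30 | 31

I4 = (9, 13, 18, 19)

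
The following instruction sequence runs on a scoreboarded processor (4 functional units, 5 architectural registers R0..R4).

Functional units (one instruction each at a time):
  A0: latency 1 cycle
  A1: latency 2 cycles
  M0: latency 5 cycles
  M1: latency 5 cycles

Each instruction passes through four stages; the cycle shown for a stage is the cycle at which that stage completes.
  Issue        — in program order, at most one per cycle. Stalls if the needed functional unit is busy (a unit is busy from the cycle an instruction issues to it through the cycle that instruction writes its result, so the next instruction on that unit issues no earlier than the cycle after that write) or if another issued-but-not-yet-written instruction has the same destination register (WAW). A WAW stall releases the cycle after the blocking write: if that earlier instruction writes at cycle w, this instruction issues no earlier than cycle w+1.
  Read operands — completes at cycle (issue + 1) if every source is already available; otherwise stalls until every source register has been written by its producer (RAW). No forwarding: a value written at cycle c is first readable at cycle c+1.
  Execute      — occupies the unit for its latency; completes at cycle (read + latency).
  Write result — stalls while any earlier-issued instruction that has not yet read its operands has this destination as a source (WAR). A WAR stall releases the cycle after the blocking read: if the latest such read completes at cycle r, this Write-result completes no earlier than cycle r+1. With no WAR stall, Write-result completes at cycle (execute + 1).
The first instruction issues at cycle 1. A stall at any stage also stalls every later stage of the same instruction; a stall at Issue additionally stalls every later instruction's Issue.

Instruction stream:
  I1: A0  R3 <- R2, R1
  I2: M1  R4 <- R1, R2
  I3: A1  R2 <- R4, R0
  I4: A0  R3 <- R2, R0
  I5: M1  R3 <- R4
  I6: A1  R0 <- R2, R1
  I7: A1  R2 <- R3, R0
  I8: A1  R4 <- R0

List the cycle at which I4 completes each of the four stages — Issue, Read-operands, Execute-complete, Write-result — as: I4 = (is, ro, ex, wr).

I4 = (5, 14, 15, 16)

I1: IS=1 RO=2 EX=3 WR=4
I2: IS=2 RO=3 EX=8 WR=9
I3: IS=3 RO=10 EX=12 WR=13  [RAW R4: wait I2 write@9]
I4: IS=5 RO=14 EX=15 WR=16  [struct: A0 busy until I1 writes@4; RAW R2: wait I3 write@13]
I5: IS=17 RO=18 EX=23 WR=24  [WAW R3: wait I4 write@16]
I6: IS=18 RO=19 EX=21 WR=22
I7: IS=23 RO=25 EX=27 WR=28  [struct: A1 busy until I6 writes@22; RAW R3: wait I5 write@24]
I8: IS=29 RO=30 EX=32 WR=33  [struct: A1 busy until I7 writes@28]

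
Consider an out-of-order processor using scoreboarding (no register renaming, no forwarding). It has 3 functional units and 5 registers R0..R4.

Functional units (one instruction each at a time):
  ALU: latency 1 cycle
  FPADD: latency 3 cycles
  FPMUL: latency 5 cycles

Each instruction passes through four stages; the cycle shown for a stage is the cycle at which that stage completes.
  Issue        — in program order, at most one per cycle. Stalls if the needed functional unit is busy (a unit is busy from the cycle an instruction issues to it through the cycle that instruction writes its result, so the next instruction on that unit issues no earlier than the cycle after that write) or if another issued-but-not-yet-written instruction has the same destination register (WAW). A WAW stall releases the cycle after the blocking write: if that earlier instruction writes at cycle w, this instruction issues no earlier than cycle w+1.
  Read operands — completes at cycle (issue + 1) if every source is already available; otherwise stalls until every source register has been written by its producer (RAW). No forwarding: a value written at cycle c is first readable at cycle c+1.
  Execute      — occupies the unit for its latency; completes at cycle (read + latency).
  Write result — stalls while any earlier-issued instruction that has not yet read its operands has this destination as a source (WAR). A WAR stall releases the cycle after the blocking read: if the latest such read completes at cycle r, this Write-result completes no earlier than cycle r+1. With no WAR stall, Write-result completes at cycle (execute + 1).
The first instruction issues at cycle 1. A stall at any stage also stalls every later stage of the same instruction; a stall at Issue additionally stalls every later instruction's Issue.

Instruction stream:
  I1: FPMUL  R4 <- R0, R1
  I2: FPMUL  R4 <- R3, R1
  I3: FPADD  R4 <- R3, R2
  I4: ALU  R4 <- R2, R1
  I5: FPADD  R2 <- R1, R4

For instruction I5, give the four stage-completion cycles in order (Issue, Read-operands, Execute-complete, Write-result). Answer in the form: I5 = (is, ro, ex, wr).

1) issue 1, read 2, done 7, write 8
2) issue 9, read 10, done 15, write 16  <struct: FPMUL busy until I1 writes@8>
3) issue 17, read 18, done 21, write 22  <WAW R4: wait I2 write@16>
4) issue 23, read 24, done 25, write 26  <WAW R4: wait I3 write@22>
5) issue 24, read 27, done 30, write 31  <RAW R4: wait I4 write@26>

I5 = (24, 27, 30, 31)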